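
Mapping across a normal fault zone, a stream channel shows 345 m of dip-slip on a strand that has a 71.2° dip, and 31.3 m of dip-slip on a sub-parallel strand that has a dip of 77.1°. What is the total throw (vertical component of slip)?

throw_A = 345 × sin(71.2°) = 326.6 m
throw_B = 31.3 × sin(77.1°) = 30.51 m
total = 326.6 + 30.51 = 357 m

357 m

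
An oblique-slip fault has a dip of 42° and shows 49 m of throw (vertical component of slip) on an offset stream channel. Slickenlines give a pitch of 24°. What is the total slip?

dip-slip = throw / sin(dip) = 49 / sin(42°) = 73.23 m
net slip = dip-slip / sin(rake) = 73.23 / sin(24°) = 180 m

180 m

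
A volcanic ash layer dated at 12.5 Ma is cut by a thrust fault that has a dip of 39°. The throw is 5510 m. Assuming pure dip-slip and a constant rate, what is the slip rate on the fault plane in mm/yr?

dip-slip = throw / sin(dip) = 5510 m / sin(39°) = 8755 m
rate = 8755 m / 12.5 Ma = 0.000700 m/yr = 0.700 mm/yr

0.700 mm/yr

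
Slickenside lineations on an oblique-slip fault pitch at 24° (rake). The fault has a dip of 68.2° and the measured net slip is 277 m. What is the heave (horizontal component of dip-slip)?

dip-slip = net slip × sin(rake) = 277 m × sin(24°) = 112.7 m
heave = dip-slip × cos(dip) = 112.7 × cos(68.2°) = 41.8 m

41.8 m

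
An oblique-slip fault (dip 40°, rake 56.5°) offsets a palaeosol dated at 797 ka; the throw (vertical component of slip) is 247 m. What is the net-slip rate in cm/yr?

dip-slip = throw / sin(dip) = 247 / sin(40°) = 384.3 m
net slip = dip-slip / sin(rake) = 384.3 / sin(56.5°) = 460.8 m
rate = 460.8 m / 797 ka = 0.000578 m/yr = 0.0578 cm/yr

0.0578 cm/yr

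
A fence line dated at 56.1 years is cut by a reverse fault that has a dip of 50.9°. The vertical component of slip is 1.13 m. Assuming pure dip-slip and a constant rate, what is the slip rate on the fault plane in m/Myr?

dip-slip = throw / sin(dip) = 1.13 m / sin(50.9°) = 1.456 m
rate = 1.456 m / 56.1 years = 0.0260 m/yr = 26000 m/Myr

26000 m/Myr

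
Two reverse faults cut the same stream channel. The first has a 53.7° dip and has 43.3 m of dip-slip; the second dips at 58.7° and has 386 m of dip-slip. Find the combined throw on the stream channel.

throw_A = 43.3 × sin(53.7°) = 34.90 m
throw_B = 386 × sin(58.7°) = 329.8 m
total = 34.90 + 329.8 = 365 m

365 m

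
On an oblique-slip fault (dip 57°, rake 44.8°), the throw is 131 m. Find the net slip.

222 m

dip-slip = throw / sin(dip) = 131 / sin(57°) = 156.2 m
net slip = dip-slip / sin(rake) = 156.2 / sin(44.8°) = 222 m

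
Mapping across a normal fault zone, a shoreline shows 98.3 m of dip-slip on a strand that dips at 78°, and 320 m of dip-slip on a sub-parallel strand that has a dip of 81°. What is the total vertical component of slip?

412 m

throw_A = 98.3 × sin(78°) = 96.15 m
throw_B = 320 × sin(81°) = 316.1 m
total = 96.15 + 316.1 = 412 m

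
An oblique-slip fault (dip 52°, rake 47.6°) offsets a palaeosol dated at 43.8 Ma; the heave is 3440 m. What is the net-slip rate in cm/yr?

dip-slip = heave / cos(dip) = 3440 / cos(52°) = 5587 m
net slip = dip-slip / sin(rake) = 5587 / sin(47.6°) = 7566 m
rate = 7566 m / 43.8 Ma = 0.000173 m/yr = 0.0173 cm/yr

0.0173 cm/yr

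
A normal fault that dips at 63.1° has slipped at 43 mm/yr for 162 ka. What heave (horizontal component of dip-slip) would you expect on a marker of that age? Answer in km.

dip-slip = rate × time = 43 mm/yr × 162 ka = 6966 m
heave = dip-slip × cos(dip) = 6966 × cos(63.1°) = 3150 m = 3.15 km

3.15 km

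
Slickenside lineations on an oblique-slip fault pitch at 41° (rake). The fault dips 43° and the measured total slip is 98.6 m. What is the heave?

dip-slip = net slip × sin(rake) = 98.6 m × sin(41°) = 64.69 m
heave = dip-slip × cos(dip) = 64.69 × cos(43°) = 47.3 m

47.3 m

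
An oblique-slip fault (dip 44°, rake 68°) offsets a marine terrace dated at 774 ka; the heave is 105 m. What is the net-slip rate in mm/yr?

dip-slip = heave / cos(dip) = 105 / cos(44°) = 146 m
net slip = dip-slip / sin(rake) = 146 / sin(68°) = 157.4 m
rate = 157.4 m / 774 ka = 0.000203 m/yr = 0.203 mm/yr

0.203 mm/yr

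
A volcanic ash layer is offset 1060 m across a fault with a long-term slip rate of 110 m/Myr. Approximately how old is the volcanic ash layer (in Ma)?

9.64 Ma

age = offset / rate = 1060 m / (110 m/Myr) = 9.64e+06 yr = 9.64 Ma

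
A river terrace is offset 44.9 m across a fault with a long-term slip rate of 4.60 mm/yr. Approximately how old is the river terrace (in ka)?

age = offset / rate = 44.9 m / (4.60 mm/yr) = 9760 yr = 9.76 ka

9.76 ka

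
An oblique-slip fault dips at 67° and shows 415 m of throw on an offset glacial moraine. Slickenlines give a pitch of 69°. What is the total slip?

dip-slip = throw / sin(dip) = 415 / sin(67°) = 450.8 m
net slip = dip-slip / sin(rake) = 450.8 / sin(69°) = 483 m

483 m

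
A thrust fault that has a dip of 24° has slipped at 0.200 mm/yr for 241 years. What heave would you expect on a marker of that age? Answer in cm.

dip-slip = rate × time = 0.200 mm/yr × 241 years = 0.04820 m
heave = dip-slip × cos(dip) = 0.04820 × cos(24°) = 0.0440 m = 4.40 cm

4.40 cm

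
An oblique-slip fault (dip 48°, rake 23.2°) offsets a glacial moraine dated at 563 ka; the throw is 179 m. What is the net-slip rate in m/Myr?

dip-slip = throw / sin(dip) = 179 / sin(48°) = 240.9 m
net slip = dip-slip / sin(rake) = 240.9 / sin(23.2°) = 611.4 m
rate = 611.4 m / 563 ka = 0.00109 m/yr = 1090 m/Myr

1090 m/Myr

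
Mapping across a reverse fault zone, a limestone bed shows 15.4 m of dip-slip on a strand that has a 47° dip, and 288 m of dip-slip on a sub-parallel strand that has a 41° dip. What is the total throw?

throw_A = 15.4 × sin(47°) = 11.26 m
throw_B = 288 × sin(41°) = 188.9 m
total = 11.26 + 188.9 = 200 m

200 m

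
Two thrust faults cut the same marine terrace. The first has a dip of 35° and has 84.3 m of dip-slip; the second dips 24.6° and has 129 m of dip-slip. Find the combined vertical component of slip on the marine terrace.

102 m

throw_A = 84.3 × sin(35°) = 48.35 m
throw_B = 129 × sin(24.6°) = 53.70 m
total = 48.35 + 53.70 = 102 m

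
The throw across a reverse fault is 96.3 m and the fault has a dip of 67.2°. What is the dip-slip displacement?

dip-slip = throw / sin(dip) = 96.3 / sin(67.2°) = 104 m

104 m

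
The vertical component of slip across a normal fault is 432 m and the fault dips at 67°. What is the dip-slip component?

469 m

dip-slip = throw / sin(dip) = 432 / sin(67°) = 469 m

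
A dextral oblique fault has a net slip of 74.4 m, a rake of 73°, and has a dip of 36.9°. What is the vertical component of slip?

42.7 m

dip-slip = net slip × sin(rake) = 74.4 m × sin(73°) = 71.15 m
throw = dip-slip × sin(dip) = 71.15 × sin(36.9°) = 42.7 m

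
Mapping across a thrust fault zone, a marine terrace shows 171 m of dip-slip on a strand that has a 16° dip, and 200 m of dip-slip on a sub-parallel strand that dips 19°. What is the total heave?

353 m

heave_A = 171 × cos(16°) = 164.4 m
heave_B = 200 × cos(19°) = 189.1 m
total = 164.4 + 189.1 = 353 m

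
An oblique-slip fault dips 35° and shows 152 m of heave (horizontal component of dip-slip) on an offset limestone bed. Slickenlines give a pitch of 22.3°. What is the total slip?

dip-slip = heave / cos(dip) = 152 / cos(35°) = 185.6 m
net slip = dip-slip / sin(rake) = 185.6 / sin(22.3°) = 489 m

489 m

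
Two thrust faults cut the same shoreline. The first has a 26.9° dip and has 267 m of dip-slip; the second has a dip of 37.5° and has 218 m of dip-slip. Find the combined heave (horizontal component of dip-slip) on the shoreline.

heave_A = 267 × cos(26.9°) = 238.1 m
heave_B = 218 × cos(37.5°) = 173 m
total = 238.1 + 173 = 411 m

411 m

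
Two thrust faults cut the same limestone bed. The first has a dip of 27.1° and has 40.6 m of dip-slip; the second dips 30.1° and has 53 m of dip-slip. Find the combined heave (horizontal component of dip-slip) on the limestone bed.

heave_A = 40.6 × cos(27.1°) = 36.14 m
heave_B = 53 × cos(30.1°) = 45.85 m
total = 36.14 + 45.85 = 82 m

82 m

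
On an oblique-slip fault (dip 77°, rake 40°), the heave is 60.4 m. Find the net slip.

dip-slip = heave / cos(dip) = 60.4 / cos(77°) = 268.5 m
net slip = dip-slip / sin(rake) = 268.5 / sin(40°) = 418 m

418 m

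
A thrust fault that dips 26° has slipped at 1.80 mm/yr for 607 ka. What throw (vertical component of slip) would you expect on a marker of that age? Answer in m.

479 m

dip-slip = rate × time = 1.80 mm/yr × 607 ka = 1093 m
throw = dip-slip × sin(dip) = 1093 × sin(26°) = 479 m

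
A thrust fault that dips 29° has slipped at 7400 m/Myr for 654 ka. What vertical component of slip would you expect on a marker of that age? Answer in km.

2.35 km

dip-slip = rate × time = 7400 m/Myr × 654 ka = 4840 m
throw = dip-slip × sin(dip) = 4840 × sin(29°) = 2350 m = 2.35 km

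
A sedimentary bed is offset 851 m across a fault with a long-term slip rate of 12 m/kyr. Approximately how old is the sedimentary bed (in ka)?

70.9 ka

age = offset / rate = 851 m / (12 m/kyr) = 70900 yr = 70.9 ka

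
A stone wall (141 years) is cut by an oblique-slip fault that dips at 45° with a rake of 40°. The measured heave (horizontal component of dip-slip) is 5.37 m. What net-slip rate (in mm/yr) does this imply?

83.8 mm/yr

dip-slip = heave / cos(dip) = 5.37 / cos(45°) = 7.594 m
net slip = dip-slip / sin(rake) = 7.594 / sin(40°) = 11.81 m
rate = 11.81 m / 141 years = 0.0838 m/yr = 83.8 mm/yr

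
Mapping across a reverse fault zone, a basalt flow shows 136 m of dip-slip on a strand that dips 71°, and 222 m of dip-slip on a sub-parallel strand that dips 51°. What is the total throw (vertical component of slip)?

301 m

throw_A = 136 × sin(71°) = 128.6 m
throw_B = 222 × sin(51°) = 172.5 m
total = 128.6 + 172.5 = 301 m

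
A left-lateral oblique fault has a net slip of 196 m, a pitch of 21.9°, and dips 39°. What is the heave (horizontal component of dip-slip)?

dip-slip = net slip × sin(rake) = 196 m × sin(21.9°) = 73.11 m
heave = dip-slip × cos(dip) = 73.11 × cos(39°) = 56.8 m

56.8 m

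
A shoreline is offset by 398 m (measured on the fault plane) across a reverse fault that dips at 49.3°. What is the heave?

heave = dip-slip × cos(dip) = 398 m × cos(49.3°) = 260 m

260 m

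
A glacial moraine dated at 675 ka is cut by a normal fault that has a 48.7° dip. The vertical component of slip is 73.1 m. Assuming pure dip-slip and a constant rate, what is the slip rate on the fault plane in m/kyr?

0.144 m/kyr

dip-slip = throw / sin(dip) = 73.1 m / sin(48.7°) = 97.30 m
rate = 97.30 m / 675 ka = 0.000144 m/yr = 0.144 m/kyr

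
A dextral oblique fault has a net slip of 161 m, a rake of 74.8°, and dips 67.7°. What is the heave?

dip-slip = net slip × sin(rake) = 161 m × sin(74.8°) = 155.4 m
heave = dip-slip × cos(dip) = 155.4 × cos(67.7°) = 59 m

59 m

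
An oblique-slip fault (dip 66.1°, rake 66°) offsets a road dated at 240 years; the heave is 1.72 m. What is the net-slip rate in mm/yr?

dip-slip = heave / cos(dip) = 1.72 / cos(66.1°) = 4.245 m
net slip = dip-slip / sin(rake) = 4.245 / sin(66°) = 4.647 m
rate = 4.647 m / 240 years = 0.0194 m/yr = 19.4 mm/yr

19.4 mm/yr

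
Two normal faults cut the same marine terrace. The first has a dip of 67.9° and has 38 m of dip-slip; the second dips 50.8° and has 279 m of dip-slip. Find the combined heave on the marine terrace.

heave_A = 38 × cos(67.9°) = 14.30 m
heave_B = 279 × cos(50.8°) = 176.3 m
total = 14.30 + 176.3 = 191 m

191 m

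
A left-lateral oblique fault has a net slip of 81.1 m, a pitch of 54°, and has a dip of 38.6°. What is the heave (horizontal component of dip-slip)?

51.3 m

dip-slip = net slip × sin(rake) = 81.1 m × sin(54°) = 65.61 m
heave = dip-slip × cos(dip) = 65.61 × cos(38.6°) = 51.3 m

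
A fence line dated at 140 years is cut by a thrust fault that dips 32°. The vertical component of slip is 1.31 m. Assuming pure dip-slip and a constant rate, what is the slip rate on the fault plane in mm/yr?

dip-slip = throw / sin(dip) = 1.31 m / sin(32°) = 2.472 m
rate = 2.472 m / 140 years = 0.0177 m/yr = 17.7 mm/yr

17.7 mm/yr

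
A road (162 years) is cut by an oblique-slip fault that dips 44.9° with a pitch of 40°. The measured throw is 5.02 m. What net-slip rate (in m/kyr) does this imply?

dip-slip = throw / sin(dip) = 5.02 / sin(44.9°) = 7.112 m
net slip = dip-slip / sin(rake) = 7.112 / sin(40°) = 11.06 m
rate = 11.06 m / 162 years = 0.0683 m/yr = 68.3 m/kyr

68.3 m/kyr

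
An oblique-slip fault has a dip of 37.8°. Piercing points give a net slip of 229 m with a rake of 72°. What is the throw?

dip-slip = net slip × sin(rake) = 229 m × sin(72°) = 217.8 m
throw = dip-slip × sin(dip) = 217.8 × sin(37.8°) = 133 m

133 m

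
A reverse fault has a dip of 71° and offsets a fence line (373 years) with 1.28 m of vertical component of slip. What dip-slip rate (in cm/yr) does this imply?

0.363 cm/yr

dip-slip = throw / sin(dip) = 1.28 m / sin(71°) = 1.354 m
rate = 1.354 m / 373 years = 0.00363 m/yr = 0.363 cm/yr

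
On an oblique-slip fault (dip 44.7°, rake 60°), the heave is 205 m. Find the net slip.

333 m

dip-slip = heave / cos(dip) = 205 / cos(44.7°) = 288.4 m
net slip = dip-slip / sin(rake) = 288.4 / sin(60°) = 333 m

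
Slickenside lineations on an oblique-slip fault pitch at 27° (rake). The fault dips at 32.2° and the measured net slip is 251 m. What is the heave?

96.4 m

dip-slip = net slip × sin(rake) = 251 m × sin(27°) = 114 m
heave = dip-slip × cos(dip) = 114 × cos(32.2°) = 96.4 m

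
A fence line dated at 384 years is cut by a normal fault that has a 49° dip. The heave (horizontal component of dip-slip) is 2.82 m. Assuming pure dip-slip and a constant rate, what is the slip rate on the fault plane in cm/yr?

1.12 cm/yr

dip-slip = heave / cos(dip) = 2.82 m / cos(49°) = 4.298 m
rate = 4.298 m / 384 years = 0.0112 m/yr = 1.12 cm/yr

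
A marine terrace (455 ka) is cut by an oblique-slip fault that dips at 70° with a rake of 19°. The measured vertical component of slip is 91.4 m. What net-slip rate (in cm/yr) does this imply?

0.0657 cm/yr

dip-slip = throw / sin(dip) = 91.4 / sin(70°) = 97.27 m
net slip = dip-slip / sin(rake) = 97.27 / sin(19°) = 298.8 m
rate = 298.8 m / 455 ka = 0.000657 m/yr = 0.0657 cm/yr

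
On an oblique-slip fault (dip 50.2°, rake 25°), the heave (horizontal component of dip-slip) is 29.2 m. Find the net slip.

dip-slip = heave / cos(dip) = 29.2 / cos(50.2°) = 45.62 m
net slip = dip-slip / sin(rake) = 45.62 / sin(25°) = 108 m

108 m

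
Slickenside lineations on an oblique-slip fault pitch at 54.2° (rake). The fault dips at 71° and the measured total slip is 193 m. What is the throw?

dip-slip = net slip × sin(rake) = 193 m × sin(54.2°) = 156.5 m
throw = dip-slip × sin(dip) = 156.5 × sin(71°) = 148 m

148 m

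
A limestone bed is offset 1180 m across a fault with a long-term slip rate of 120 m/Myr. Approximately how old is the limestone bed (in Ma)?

9.83 Ma

age = offset / rate = 1180 m / (120 m/Myr) = 9.83e+06 yr = 9.83 Ma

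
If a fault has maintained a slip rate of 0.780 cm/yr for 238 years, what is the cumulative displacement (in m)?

1.86 m

slip = rate × time = 0.780 cm/yr × 238 years = 1.86 m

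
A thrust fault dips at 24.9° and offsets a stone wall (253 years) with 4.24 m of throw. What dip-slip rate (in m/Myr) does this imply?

dip-slip = throw / sin(dip) = 4.24 m / sin(24.9°) = 10.07 m
rate = 10.07 m / 253 years = 0.0398 m/yr = 39800 m/Myr

39800 m/Myr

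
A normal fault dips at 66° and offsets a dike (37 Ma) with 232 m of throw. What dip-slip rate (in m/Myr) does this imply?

dip-slip = throw / sin(dip) = 232 m / sin(66°) = 254 m
rate = 254 m / 37 Ma = 0.00000686 m/yr = 6.86 m/Myr

6.86 m/Myr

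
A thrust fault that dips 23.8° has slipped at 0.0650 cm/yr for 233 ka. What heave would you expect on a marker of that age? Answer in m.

139 m

dip-slip = rate × time = 0.0650 cm/yr × 233 ka = 151.4 m
heave = dip-slip × cos(dip) = 151.4 × cos(23.8°) = 139 m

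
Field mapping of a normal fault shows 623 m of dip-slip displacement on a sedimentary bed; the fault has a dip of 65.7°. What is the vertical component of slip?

568 m

throw = dip-slip × sin(dip) = 623 m × sin(65.7°) = 568 m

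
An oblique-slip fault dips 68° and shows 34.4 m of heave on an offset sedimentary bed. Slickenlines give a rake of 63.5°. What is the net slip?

dip-slip = heave / cos(dip) = 34.4 / cos(68°) = 91.83 m
net slip = dip-slip / sin(rake) = 91.83 / sin(63.5°) = 103 m

103 m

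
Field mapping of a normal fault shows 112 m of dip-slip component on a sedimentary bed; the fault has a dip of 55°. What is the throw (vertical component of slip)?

91.7 m

throw = dip-slip × sin(dip) = 112 m × sin(55°) = 91.7 m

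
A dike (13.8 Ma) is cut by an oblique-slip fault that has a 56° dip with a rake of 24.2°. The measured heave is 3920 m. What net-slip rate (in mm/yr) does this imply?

dip-slip = heave / cos(dip) = 3920 / cos(56°) = 7010 m
net slip = dip-slip / sin(rake) = 7010 / sin(24.2°) = 17100 m
rate = 17100 m / 13.8 Ma = 0.00124 m/yr = 1.24 mm/yr

1.24 mm/yr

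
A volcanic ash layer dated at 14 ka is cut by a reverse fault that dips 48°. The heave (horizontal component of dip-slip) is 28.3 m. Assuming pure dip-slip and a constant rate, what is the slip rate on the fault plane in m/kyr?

3.02 m/kyr

dip-slip = heave / cos(dip) = 28.3 m / cos(48°) = 42.29 m
rate = 42.29 m / 14 ka = 0.00302 m/yr = 3.02 m/kyr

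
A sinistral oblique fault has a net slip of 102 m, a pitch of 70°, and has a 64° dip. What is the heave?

42 m

dip-slip = net slip × sin(rake) = 102 m × sin(70°) = 95.85 m
heave = dip-slip × cos(dip) = 95.85 × cos(64°) = 42 m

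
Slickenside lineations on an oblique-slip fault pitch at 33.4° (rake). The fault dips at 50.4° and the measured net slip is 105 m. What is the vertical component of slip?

44.5 m

dip-slip = net slip × sin(rake) = 105 m × sin(33.4°) = 57.80 m
throw = dip-slip × sin(dip) = 57.80 × sin(50.4°) = 44.5 m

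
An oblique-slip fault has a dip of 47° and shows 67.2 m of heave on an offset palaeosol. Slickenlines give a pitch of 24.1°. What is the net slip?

dip-slip = heave / cos(dip) = 67.2 / cos(47°) = 98.53 m
net slip = dip-slip / sin(rake) = 98.53 / sin(24.1°) = 241 m

241 m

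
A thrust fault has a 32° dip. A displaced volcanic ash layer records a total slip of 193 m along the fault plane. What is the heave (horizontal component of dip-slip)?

heave = dip-slip × cos(dip) = 193 m × cos(32°) = 164 m

164 m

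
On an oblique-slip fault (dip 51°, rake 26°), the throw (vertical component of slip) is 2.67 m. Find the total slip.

7.84 m

dip-slip = throw / sin(dip) = 2.67 / sin(51°) = 3.436 m
net slip = dip-slip / sin(rake) = 3.436 / sin(26°) = 7.84 m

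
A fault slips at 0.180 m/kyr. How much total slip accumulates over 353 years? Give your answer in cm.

6.35 cm

slip = rate × time = 0.180 m/kyr × 353 years = 0.0635 m = 6.35 cm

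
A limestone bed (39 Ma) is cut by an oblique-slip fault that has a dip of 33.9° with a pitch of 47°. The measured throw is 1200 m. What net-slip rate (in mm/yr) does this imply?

dip-slip = throw / sin(dip) = 1200 / sin(33.9°) = 2152 m
net slip = dip-slip / sin(rake) = 2152 / sin(47°) = 2942 m
rate = 2942 m / 39 Ma = 0.0000754 m/yr = 0.0754 mm/yr

0.0754 mm/yr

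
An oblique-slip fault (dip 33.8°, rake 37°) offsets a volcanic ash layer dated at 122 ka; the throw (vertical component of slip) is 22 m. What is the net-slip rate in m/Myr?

dip-slip = throw / sin(dip) = 22 / sin(33.8°) = 39.55 m
net slip = dip-slip / sin(rake) = 39.55 / sin(37°) = 65.71 m
rate = 65.71 m / 122 ka = 0.000539 m/yr = 539 m/Myr

539 m/Myr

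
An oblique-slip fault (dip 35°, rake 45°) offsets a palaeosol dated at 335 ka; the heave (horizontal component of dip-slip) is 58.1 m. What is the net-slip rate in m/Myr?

299 m/Myr

dip-slip = heave / cos(dip) = 58.1 / cos(35°) = 70.93 m
net slip = dip-slip / sin(rake) = 70.93 / sin(45°) = 100.3 m
rate = 100.3 m / 335 ka = 0.000299 m/yr = 299 m/Myr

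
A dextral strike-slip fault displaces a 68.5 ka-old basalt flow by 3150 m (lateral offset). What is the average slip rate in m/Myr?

rate = 3150 m / 68.5 ka = 0.0460 m/yr = 46000 m/Myr

46000 m/Myr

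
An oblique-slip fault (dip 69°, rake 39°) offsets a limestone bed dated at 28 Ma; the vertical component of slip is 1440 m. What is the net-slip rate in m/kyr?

0.0875 m/kyr

dip-slip = throw / sin(dip) = 1440 / sin(69°) = 1542 m
net slip = dip-slip / sin(rake) = 1542 / sin(39°) = 2451 m
rate = 2451 m / 28 Ma = 0.0000875 m/yr = 0.0875 m/kyr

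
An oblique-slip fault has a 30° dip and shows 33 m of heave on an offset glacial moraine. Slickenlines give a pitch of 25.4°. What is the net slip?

dip-slip = heave / cos(dip) = 33 / cos(30°) = 38.11 m
net slip = dip-slip / sin(rake) = 38.11 / sin(25.4°) = 88.8 m

88.8 m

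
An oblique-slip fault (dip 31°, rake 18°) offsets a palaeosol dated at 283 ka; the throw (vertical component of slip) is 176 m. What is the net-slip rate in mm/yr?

dip-slip = throw / sin(dip) = 176 / sin(31°) = 341.7 m
net slip = dip-slip / sin(rake) = 341.7 / sin(18°) = 1106 m
rate = 1106 m / 283 ka = 0.00391 m/yr = 3.91 mm/yr

3.91 mm/yr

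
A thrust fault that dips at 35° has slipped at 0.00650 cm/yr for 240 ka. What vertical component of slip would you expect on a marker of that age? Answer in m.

dip-slip = rate × time = 0.00650 cm/yr × 240 ka = 15.60 m
throw = dip-slip × sin(dip) = 15.60 × sin(35°) = 8.95 m

8.95 m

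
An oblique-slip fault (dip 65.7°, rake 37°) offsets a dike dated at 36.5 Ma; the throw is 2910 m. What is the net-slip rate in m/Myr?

dip-slip = throw / sin(dip) = 2910 / sin(65.7°) = 3193 m
net slip = dip-slip / sin(rake) = 3193 / sin(37°) = 5305 m
rate = 5305 m / 36.5 Ma = 0.000145 m/yr = 145 m/Myr

145 m/Myr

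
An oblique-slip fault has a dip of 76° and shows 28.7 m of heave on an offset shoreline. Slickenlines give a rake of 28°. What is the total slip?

dip-slip = heave / cos(dip) = 28.7 / cos(76°) = 118.6 m
net slip = dip-slip / sin(rake) = 118.6 / sin(28°) = 253 m

253 m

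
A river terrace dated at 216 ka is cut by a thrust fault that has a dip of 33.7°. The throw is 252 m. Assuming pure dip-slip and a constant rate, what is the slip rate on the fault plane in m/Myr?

dip-slip = throw / sin(dip) = 252 m / sin(33.7°) = 454.2 m
rate = 454.2 m / 216 ka = 0.00210 m/yr = 2100 m/Myr

2100 m/Myr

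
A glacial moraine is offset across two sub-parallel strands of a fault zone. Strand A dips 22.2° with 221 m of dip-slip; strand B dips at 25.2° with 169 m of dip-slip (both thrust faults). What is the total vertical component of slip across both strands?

155 m

throw_A = 221 × sin(22.2°) = 83.50 m
throw_B = 169 × sin(25.2°) = 71.96 m
total = 83.50 + 71.96 = 155 m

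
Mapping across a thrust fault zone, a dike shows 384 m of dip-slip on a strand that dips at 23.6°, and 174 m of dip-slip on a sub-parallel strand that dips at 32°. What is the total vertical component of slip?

246 m

throw_A = 384 × sin(23.6°) = 153.7 m
throw_B = 174 × sin(32°) = 92.21 m
total = 153.7 + 92.21 = 246 m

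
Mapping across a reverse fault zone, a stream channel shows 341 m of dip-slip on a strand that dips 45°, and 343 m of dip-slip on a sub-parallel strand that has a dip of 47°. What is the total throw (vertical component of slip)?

492 m

throw_A = 341 × sin(45°) = 241.1 m
throw_B = 343 × sin(47°) = 250.9 m
total = 241.1 + 250.9 = 492 m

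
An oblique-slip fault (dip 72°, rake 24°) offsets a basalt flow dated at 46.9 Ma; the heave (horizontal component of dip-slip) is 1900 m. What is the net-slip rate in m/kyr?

dip-slip = heave / cos(dip) = 1900 / cos(72°) = 6149 m
net slip = dip-slip / sin(rake) = 6149 / sin(24°) = 15120 m
rate = 15120 m / 46.9 Ma = 0.000322 m/yr = 0.322 m/kyr

0.322 m/kyr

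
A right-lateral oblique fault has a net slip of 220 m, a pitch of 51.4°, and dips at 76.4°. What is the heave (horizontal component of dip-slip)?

dip-slip = net slip × sin(rake) = 220 m × sin(51.4°) = 171.9 m
heave = dip-slip × cos(dip) = 171.9 × cos(76.4°) = 40.4 m

40.4 m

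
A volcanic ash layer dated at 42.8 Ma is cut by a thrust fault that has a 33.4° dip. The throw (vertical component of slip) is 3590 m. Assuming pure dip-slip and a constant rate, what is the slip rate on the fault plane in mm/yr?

0.152 mm/yr

dip-slip = throw / sin(dip) = 3590 m / sin(33.4°) = 6522 m
rate = 6522 m / 42.8 Ma = 0.000152 m/yr = 0.152 mm/yr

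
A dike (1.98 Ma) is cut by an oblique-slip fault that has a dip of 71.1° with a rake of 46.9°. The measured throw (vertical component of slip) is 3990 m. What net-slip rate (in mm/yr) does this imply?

2.92 mm/yr

dip-slip = throw / sin(dip) = 3990 / sin(71.1°) = 4217 m
net slip = dip-slip / sin(rake) = 4217 / sin(46.9°) = 5776 m
rate = 5776 m / 1.98 Ma = 0.00292 m/yr = 2.92 mm/yr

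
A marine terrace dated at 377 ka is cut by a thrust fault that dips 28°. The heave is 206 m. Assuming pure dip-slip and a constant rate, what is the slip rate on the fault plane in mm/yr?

dip-slip = heave / cos(dip) = 206 m / cos(28°) = 233.3 m
rate = 233.3 m / 377 ka = 0.000619 m/yr = 0.619 mm/yr

0.619 mm/yr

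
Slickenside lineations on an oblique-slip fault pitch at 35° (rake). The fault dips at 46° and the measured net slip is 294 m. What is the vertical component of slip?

dip-slip = net slip × sin(rake) = 294 m × sin(35°) = 168.6 m
throw = dip-slip × sin(dip) = 168.6 × sin(46°) = 121 m

121 m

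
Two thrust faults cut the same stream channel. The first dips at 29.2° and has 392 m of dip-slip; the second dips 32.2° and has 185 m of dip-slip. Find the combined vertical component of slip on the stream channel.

290 m

throw_A = 392 × sin(29.2°) = 191.2 m
throw_B = 185 × sin(32.2°) = 98.58 m
total = 191.2 + 98.58 = 290 m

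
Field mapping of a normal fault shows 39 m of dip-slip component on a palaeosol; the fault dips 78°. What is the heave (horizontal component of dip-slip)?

heave = dip-slip × cos(dip) = 39 m × cos(78°) = 8.11 m

8.11 m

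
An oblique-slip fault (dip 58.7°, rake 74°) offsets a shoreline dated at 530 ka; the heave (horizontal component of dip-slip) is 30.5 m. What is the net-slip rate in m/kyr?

dip-slip = heave / cos(dip) = 30.5 / cos(58.7°) = 58.71 m
net slip = dip-slip / sin(rake) = 58.71 / sin(74°) = 61.07 m
rate = 61.07 m / 530 ka = 0.000115 m/yr = 0.115 m/kyr

0.115 m/kyr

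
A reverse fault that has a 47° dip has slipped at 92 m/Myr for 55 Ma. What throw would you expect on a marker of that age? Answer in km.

dip-slip = rate × time = 92 m/Myr × 55 Ma = 5060 m
throw = dip-slip × sin(dip) = 5060 × sin(47°) = 3700 m = 3.70 km

3.70 km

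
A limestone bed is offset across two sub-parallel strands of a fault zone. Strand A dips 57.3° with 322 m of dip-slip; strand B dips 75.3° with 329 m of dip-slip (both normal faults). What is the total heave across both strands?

257 m

heave_A = 322 × cos(57.3°) = 174 m
heave_B = 329 × cos(75.3°) = 83.49 m
total = 174 + 83.49 = 257 m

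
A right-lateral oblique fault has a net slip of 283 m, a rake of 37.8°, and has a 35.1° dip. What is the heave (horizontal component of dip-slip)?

dip-slip = net slip × sin(rake) = 283 m × sin(37.8°) = 173.5 m
heave = dip-slip × cos(dip) = 173.5 × cos(35.1°) = 142 m

142 m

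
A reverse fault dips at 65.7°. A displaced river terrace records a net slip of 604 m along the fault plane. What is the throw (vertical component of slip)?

550 m

throw = dip-slip × sin(dip) = 604 m × sin(65.7°) = 550 m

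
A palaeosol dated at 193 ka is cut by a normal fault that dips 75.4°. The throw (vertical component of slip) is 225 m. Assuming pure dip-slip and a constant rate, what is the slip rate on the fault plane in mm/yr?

1.20 mm/yr

dip-slip = throw / sin(dip) = 225 m / sin(75.4°) = 232.5 m
rate = 232.5 m / 193 ka = 0.00120 m/yr = 1.20 mm/yr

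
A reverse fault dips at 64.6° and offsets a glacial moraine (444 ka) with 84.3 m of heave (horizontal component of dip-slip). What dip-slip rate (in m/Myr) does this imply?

443 m/Myr

dip-slip = heave / cos(dip) = 84.3 m / cos(64.6°) = 196.5 m
rate = 196.5 m / 444 ka = 0.000443 m/yr = 443 m/Myr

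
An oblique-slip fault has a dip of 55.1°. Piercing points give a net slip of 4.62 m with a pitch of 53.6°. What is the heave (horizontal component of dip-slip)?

2.13 m

dip-slip = net slip × sin(rake) = 4.62 m × sin(53.6°) = 3.719 m
heave = dip-slip × cos(dip) = 3.719 × cos(55.1°) = 2.13 m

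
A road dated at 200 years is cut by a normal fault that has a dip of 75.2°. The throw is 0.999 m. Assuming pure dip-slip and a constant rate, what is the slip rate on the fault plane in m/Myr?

5170 m/Myr

dip-slip = throw / sin(dip) = 0.999 m / sin(75.2°) = 1.033 m
rate = 1.033 m / 200 years = 0.00517 m/yr = 5170 m/Myr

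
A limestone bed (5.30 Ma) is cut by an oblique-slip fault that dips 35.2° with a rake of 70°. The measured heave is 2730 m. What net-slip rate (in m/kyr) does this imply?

dip-slip = heave / cos(dip) = 2730 / cos(35.2°) = 3341 m
net slip = dip-slip / sin(rake) = 3341 / sin(70°) = 3555 m
rate = 3555 m / 5.30 Ma = 0.000671 m/yr = 0.671 m/kyr

0.671 m/kyr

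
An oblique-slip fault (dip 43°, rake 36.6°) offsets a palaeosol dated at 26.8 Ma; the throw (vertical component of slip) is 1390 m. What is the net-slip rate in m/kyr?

0.128 m/kyr

dip-slip = throw / sin(dip) = 1390 / sin(43°) = 2038 m
net slip = dip-slip / sin(rake) = 2038 / sin(36.6°) = 3418 m
rate = 3418 m / 26.8 Ma = 0.000128 m/yr = 0.128 m/kyr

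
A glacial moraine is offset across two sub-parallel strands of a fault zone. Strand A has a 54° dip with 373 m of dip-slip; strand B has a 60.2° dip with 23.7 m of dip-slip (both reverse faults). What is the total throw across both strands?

322 m

throw_A = 373 × sin(54°) = 301.8 m
throw_B = 23.7 × sin(60.2°) = 20.57 m
total = 301.8 + 20.57 = 322 m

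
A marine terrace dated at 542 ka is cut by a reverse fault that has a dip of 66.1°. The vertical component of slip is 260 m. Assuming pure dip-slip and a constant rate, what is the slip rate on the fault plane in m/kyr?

0.525 m/kyr

dip-slip = throw / sin(dip) = 260 m / sin(66.1°) = 284.4 m
rate = 284.4 m / 542 ka = 0.000525 m/yr = 0.525 m/kyr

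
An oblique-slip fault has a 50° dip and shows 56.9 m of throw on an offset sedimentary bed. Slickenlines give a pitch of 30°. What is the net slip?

149 m

dip-slip = throw / sin(dip) = 56.9 / sin(50°) = 74.28 m
net slip = dip-slip / sin(rake) = 74.28 / sin(30°) = 149 m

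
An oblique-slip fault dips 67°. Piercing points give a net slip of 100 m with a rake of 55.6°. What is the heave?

dip-slip = net slip × sin(rake) = 100 m × sin(55.6°) = 82.51 m
heave = dip-slip × cos(dip) = 82.51 × cos(67°) = 32.2 m

32.2 m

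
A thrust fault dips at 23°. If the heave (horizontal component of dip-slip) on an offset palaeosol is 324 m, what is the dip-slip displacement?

352 m

dip-slip = heave / cos(dip) = 324 / cos(23°) = 352 m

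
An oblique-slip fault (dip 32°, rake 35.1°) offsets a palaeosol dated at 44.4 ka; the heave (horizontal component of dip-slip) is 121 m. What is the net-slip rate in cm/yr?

0.559 cm/yr

dip-slip = heave / cos(dip) = 121 / cos(32°) = 142.7 m
net slip = dip-slip / sin(rake) = 142.7 / sin(35.1°) = 248.1 m
rate = 248.1 m / 44.4 ka = 0.00559 m/yr = 0.559 cm/yr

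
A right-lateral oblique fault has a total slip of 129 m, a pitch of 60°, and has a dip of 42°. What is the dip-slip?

112 m

dip-slip = net slip × sin(rake) = 129 m × sin(60°) = 112 m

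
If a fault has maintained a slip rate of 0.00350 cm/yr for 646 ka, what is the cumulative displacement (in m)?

slip = rate × time = 0.00350 cm/yr × 646 ka = 22.6 m

22.6 m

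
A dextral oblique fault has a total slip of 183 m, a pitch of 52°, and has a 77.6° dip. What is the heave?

31 m

dip-slip = net slip × sin(rake) = 183 m × sin(52°) = 144.2 m
heave = dip-slip × cos(dip) = 144.2 × cos(77.6°) = 31 m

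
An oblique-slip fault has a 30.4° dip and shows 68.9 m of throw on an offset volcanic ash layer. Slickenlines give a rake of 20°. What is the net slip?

dip-slip = throw / sin(dip) = 68.9 / sin(30.4°) = 136.2 m
net slip = dip-slip / sin(rake) = 136.2 / sin(20°) = 398 m

398 m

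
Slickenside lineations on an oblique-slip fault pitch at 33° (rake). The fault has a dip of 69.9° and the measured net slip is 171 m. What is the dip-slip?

93.1 m

dip-slip = net slip × sin(rake) = 171 m × sin(33°) = 93.1 m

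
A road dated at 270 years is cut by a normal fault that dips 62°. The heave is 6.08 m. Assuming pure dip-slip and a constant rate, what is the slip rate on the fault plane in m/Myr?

48000 m/Myr

dip-slip = heave / cos(dip) = 6.08 m / cos(62°) = 12.95 m
rate = 12.95 m / 270 years = 0.0480 m/yr = 48000 m/Myr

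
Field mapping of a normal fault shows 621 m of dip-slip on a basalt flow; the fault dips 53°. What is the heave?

374 m

heave = dip-slip × cos(dip) = 621 m × cos(53°) = 374 m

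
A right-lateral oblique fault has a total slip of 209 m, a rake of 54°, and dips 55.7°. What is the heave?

95.3 m

dip-slip = net slip × sin(rake) = 209 m × sin(54°) = 169.1 m
heave = dip-slip × cos(dip) = 169.1 × cos(55.7°) = 95.3 m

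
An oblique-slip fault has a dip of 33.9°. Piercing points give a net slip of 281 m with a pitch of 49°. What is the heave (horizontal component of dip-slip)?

176 m

dip-slip = net slip × sin(rake) = 281 m × sin(49°) = 212.1 m
heave = dip-slip × cos(dip) = 212.1 × cos(33.9°) = 176 m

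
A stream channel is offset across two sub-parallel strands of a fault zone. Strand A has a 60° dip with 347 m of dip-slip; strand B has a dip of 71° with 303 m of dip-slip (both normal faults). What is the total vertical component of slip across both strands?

throw_A = 347 × sin(60°) = 300.5 m
throw_B = 303 × sin(71°) = 286.5 m
total = 300.5 + 286.5 = 587 m

587 m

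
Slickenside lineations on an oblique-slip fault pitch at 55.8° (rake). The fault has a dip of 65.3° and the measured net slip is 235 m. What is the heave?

dip-slip = net slip × sin(rake) = 235 m × sin(55.8°) = 194.4 m
heave = dip-slip × cos(dip) = 194.4 × cos(65.3°) = 81.2 m

81.2 m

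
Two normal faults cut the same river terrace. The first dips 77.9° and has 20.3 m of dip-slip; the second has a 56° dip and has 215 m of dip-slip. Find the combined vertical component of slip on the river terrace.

throw_A = 20.3 × sin(77.9°) = 19.85 m
throw_B = 215 × sin(56°) = 178.2 m
total = 19.85 + 178.2 = 198 m

198 m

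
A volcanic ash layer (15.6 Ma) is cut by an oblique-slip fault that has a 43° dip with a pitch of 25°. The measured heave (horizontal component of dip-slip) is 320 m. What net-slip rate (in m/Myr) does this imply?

dip-slip = heave / cos(dip) = 320 / cos(43°) = 437.5 m
net slip = dip-slip / sin(rake) = 437.5 / sin(25°) = 1035 m
rate = 1035 m / 15.6 Ma = 0.0000664 m/yr = 66.4 m/Myr

66.4 m/Myr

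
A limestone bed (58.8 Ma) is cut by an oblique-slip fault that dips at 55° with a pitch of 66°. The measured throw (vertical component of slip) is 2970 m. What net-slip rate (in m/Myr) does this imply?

67.5 m/Myr

dip-slip = throw / sin(dip) = 2970 / sin(55°) = 3626 m
net slip = dip-slip / sin(rake) = 3626 / sin(66°) = 3969 m
rate = 3969 m / 58.8 Ma = 0.0000675 m/yr = 67.5 m/Myr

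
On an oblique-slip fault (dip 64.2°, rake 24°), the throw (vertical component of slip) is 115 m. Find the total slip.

314 m

dip-slip = throw / sin(dip) = 115 / sin(64.2°) = 127.7 m
net slip = dip-slip / sin(rake) = 127.7 / sin(24°) = 314 m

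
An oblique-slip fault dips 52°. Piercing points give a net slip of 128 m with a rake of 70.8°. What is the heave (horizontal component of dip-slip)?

dip-slip = net slip × sin(rake) = 128 m × sin(70.8°) = 120.9 m
heave = dip-slip × cos(dip) = 120.9 × cos(52°) = 74.4 m

74.4 m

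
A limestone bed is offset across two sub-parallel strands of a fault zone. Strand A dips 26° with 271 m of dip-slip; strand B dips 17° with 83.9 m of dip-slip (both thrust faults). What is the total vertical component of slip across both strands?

143 m

throw_A = 271 × sin(26°) = 118.8 m
throw_B = 83.9 × sin(17°) = 24.53 m
total = 118.8 + 24.53 = 143 m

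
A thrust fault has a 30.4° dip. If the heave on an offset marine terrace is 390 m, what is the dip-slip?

dip-slip = heave / cos(dip) = 390 / cos(30.4°) = 452 m

452 m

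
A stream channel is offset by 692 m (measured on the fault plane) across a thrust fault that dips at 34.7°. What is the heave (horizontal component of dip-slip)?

heave = dip-slip × cos(dip) = 692 m × cos(34.7°) = 569 m

569 m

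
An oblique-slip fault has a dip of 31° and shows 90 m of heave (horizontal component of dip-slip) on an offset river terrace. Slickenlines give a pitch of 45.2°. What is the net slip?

dip-slip = heave / cos(dip) = 90 / cos(31°) = 105 m
net slip = dip-slip / sin(rake) = 105 / sin(45.2°) = 148 m

148 m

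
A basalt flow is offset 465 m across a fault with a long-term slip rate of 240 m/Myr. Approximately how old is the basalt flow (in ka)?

1940 ka

age = offset / rate = 465 m / (240 m/Myr) = 1.94e+06 yr = 1940 ka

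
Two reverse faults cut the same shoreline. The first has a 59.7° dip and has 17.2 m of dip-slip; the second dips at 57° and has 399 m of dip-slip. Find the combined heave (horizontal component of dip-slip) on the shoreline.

heave_A = 17.2 × cos(59.7°) = 8.678 m
heave_B = 399 × cos(57°) = 217.3 m
total = 8.678 + 217.3 = 226 m

226 m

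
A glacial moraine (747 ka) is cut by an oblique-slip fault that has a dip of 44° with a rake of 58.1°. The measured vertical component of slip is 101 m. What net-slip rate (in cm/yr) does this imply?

0.0229 cm/yr

dip-slip = throw / sin(dip) = 101 / sin(44°) = 145.4 m
net slip = dip-slip / sin(rake) = 145.4 / sin(58.1°) = 171.3 m
rate = 171.3 m / 747 ka = 0.000229 m/yr = 0.0229 cm/yr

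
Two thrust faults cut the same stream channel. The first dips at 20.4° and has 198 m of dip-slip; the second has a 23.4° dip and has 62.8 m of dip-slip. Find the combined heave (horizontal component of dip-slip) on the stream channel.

243 m

heave_A = 198 × cos(20.4°) = 185.6 m
heave_B = 62.8 × cos(23.4°) = 57.63 m
total = 185.6 + 57.63 = 243 m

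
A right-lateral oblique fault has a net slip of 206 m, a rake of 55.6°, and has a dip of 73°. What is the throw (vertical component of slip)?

dip-slip = net slip × sin(rake) = 206 m × sin(55.6°) = 170 m
throw = dip-slip × sin(dip) = 170 × sin(73°) = 163 m

163 m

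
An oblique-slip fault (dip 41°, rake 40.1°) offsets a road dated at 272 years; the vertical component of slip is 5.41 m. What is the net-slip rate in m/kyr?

47.1 m/kyr

dip-slip = throw / sin(dip) = 5.41 / sin(41°) = 8.246 m
net slip = dip-slip / sin(rake) = 8.246 / sin(40.1°) = 12.80 m
rate = 12.80 m / 272 years = 0.0471 m/yr = 47.1 m/kyr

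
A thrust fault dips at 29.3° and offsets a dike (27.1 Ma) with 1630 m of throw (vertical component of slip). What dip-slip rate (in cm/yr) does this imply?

0.0123 cm/yr

dip-slip = throw / sin(dip) = 1630 m / sin(29.3°) = 3331 m
rate = 3331 m / 27.1 Ma = 0.000123 m/yr = 0.0123 cm/yr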